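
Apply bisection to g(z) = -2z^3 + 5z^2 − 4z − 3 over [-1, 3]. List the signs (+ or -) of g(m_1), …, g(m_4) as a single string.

--+-

z = 1 gives g = -4, negative; keep [-1, 1]
z = 0 gives g = -3, negative; keep [-1, 0]
z = -0.5 gives g = 0.5, positive; keep [-0.5, 0]
z = -0.25 gives g = -1.6562, negative; keep [-0.5, -0.25]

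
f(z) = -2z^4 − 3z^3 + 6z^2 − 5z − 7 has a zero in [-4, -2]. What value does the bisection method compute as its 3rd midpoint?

-2.75

z = -3 gives f = -19, negative; keep [-3, -2]
z = -2.5 gives f = 11.75, positive; keep [-3, -2.5]
z = -2.75 gives f = 0.132812, positive; keep [-3, -2.75]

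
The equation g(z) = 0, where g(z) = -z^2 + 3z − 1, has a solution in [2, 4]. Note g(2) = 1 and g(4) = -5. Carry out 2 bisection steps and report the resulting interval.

[2.5, 3]

midpoint 3: g = -1 < 0 → [2, 3]
midpoint 2.5: g = 0.25 > 0 → [2.5, 3]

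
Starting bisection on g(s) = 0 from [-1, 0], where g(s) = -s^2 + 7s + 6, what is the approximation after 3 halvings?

-0.875

m = -0.5, g(m) = 2.25 (+); new bracket [-1, -0.5]
m = -0.75, g(m) = 0.1875 (+); new bracket [-1, -0.75]
m = -0.875, g(m) = -0.890625 (−); new bracket [-0.875, -0.75]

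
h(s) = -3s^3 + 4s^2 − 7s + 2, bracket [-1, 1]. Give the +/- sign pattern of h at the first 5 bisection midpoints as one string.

h(0) = 2 > 0, so the root lies in [0, 1]
h(0.5) = -0.875 < 0, so the root lies in [0, 0.5]
h(0.25) = 0.453125 > 0, so the root lies in [0.25, 0.5]
h(0.375) = -0.2207 < 0, so the root lies in [0.25, 0.375]
h(0.3125) = 0.1116 > 0, so the root lies in [0.3125, 0.375]

+-+-+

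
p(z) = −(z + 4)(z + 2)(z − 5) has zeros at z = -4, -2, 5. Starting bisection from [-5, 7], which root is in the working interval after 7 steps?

5

p(1) = 60 > 0, so the root lies in [1, 7]
p(4) = 48 > 0, so the root lies in [4, 7]
p(5.5) = -35.625 < 0, so the root lies in [4, 5.5]
p(4.75) = 14.7656 > 0, so the root lies in [4.75, 5.5]
p(5.125) = -8.127 < 0, so the root lies in [4.75, 5.125]
p(4.9375) = 3.8752 > 0, so the root lies in [4.9375, 5.125]
p(5.03125) = -1.9844 < 0, so the root lies in [4.9375, 5.03125]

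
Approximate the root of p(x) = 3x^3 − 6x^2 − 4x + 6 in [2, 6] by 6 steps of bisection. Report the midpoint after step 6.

2.1875

midpoint 4: p = 86 > 0 → [2, 4]
midpoint 3: p = 21 > 0 → [2, 3]
midpoint 2.5: p = 5.375 > 0 → [2, 2.5]
midpoint 2.25: p = 0.7969 > 0 → [2, 2.25]
midpoint 2.125: p = -0.8066 < 0 → [2.125, 2.25]
midpoint 2.1875: p = -0.0583 < 0 → [2.1875, 2.25]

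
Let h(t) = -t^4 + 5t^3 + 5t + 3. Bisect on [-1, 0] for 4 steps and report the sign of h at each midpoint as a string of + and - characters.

-+++

h(-0.5) = -0.1875 < 0, so the root lies in [-0.5, 0]
h(-0.25) = 1.667969 > 0, so the root lies in [-0.5, -0.25]
h(-0.375) = 0.841553 > 0, so the root lies in [-0.5, -0.375]
h(-0.4375) = 0.3572 > 0, so the root lies in [-0.5, -0.4375]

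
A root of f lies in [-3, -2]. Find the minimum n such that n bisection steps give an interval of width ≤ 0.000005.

Width after n steps is 1/2^n. Need 2^n ≥ 1/0.000005 = 200000.
2^17 = 131072 < 200000 ≤ 2^18 = 262144, so n = 18.

18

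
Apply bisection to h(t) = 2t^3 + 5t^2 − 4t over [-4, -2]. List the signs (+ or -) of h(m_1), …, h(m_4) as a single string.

+--+

midpoint -3: h = 3 > 0 → [-4, -3]
midpoint -3.5: h = -10.5 < 0 → [-3.5, -3]
midpoint -3.25: h = -2.84375 < 0 → [-3.25, -3]
midpoint -3.125: h = 0.293 > 0 → [-3.25, -3.125]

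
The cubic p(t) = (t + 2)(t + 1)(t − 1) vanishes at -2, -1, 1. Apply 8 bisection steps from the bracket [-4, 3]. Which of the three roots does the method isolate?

1

p(-0.5) = -1.125 < 0, so the root lies in [-0.5, 3]
p(1.25) = 1.828125 > 0, so the root lies in [-0.5, 1.25]
p(0.375) = -2.041016 < 0, so the root lies in [0.375, 1.25]
p(0.8125) = -0.9558 < 0, so the root lies in [0.8125, 1.25]
p(1.03125) = 0.1924 > 0, so the root lies in [0.8125, 1.03125]
p(0.921875) = -0.4387 < 0, so the root lies in [0.921875, 1.03125]
p(0.9765625) = -0.1379 < 0, so the root lies in [0.9765625, 1.03125]
p(1.00390625) = 0.0235 > 0, so the root lies in [0.9765625, 1.00390625]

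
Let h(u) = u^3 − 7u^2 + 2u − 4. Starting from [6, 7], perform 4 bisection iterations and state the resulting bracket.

u = 6.5 gives h = -12.125, negative; keep [6.5, 7]
u = 6.75 gives h = -1.890625, negative; keep [6.75, 7]
u = 6.875 gives h = 3.841797, positive; keep [6.75, 6.875]
u = 6.8125 gives h = 0.9231, positive; keep [6.75, 6.8125]

[6.75, 6.8125]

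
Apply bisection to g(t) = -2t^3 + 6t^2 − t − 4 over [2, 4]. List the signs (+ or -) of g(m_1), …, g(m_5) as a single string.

t = 3 gives g = -7, negative; keep [2, 3]
t = 2.5 gives g = -0.25, negative; keep [2, 2.5]
t = 2.25 gives g = 1.34375, positive; keep [2.25, 2.5]
t = 2.375 gives g = 0.6758, positive; keep [2.375, 2.5]
t = 2.4375 gives g = 0.2466, positive; keep [2.4375, 2.5]

--+++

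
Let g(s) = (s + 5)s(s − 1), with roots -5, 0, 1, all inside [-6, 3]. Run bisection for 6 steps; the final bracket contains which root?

-5

g(-1.5) = 13.125 > 0, so the root lies in [-6, -1.5]
g(-3.75) = 22.265625 > 0, so the root lies in [-6, -3.75]
g(-4.875) = 3.580078 > 0, so the root lies in [-6, -4.875]
g(-5.4375) = -15.3142 < 0, so the root lies in [-5.4375, -4.875]
g(-5.15625) = -4.9599 < 0, so the root lies in [-5.15625, -4.875]
g(-5.015625) = -0.4714 < 0, so the root lies in [-5.015625, -4.875]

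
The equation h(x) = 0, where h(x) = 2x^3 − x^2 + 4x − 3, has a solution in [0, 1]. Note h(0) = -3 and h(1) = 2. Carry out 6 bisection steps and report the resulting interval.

[0.6875, 0.703125]

midpoint 0.5: h = -1 < 0 → [0.5, 1]
midpoint 0.75: h = 0.28125 > 0 → [0.5, 0.75]
midpoint 0.625: h = -0.402344 < 0 → [0.625, 0.75]
midpoint 0.6875: h = -0.0728 < 0 → [0.6875, 0.75]
midpoint 0.71875: h = 0.101 > 0 → [0.6875, 0.71875]
midpoint 0.703125: h = 0.0133 > 0 → [0.6875, 0.703125]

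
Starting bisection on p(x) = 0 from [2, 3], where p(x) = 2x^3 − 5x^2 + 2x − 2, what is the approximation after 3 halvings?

2.375

p(2.5) = 3 > 0, so the root lies in [2, 2.5]
p(2.25) = -0.03125 < 0, so the root lies in [2.25, 2.5]
p(2.375) = 1.339844 > 0, so the root lies in [2.25, 2.375]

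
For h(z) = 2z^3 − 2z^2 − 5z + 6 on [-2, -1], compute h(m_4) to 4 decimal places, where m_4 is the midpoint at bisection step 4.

midpoint -1.5: h = 2.25 > 0 → [-2, -1.5]
midpoint -1.75: h = -2.09375 < 0 → [-1.75, -1.5]
midpoint -1.625: h = 0.261719 > 0 → [-1.75, -1.625]
midpoint -1.6875: h = -0.8687 < 0 → [-1.6875, -1.625]

-0.8687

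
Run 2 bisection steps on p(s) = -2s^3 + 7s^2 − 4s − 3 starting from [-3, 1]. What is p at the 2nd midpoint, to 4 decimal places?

midpoint -1: p = 10 > 0 → [-1, 1]
midpoint 0: p = -3 < 0 → [-1, 0]

-3.0000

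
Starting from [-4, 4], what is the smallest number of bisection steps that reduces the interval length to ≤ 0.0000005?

24

Width after n steps is 8/2^n. Need 2^n ≥ 8/0.0000005 = 16000000.
2^23 = 8388608 < 16000000 ≤ 2^24 = 16777216, so n = 24.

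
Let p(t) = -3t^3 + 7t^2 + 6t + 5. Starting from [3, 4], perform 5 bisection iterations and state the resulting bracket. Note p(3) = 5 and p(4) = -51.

t = 3.5 gives p = -16.875, negative; keep [3, 3.5]
t = 3.25 gives p = -4.546875, negative; keep [3, 3.25]
t = 3.125 gives p = 0.556641, positive; keep [3.125, 3.25]
t = 3.1875 gives p = -1.9104, negative; keep [3.125, 3.1875]
t = 3.15625 gives p = -0.656, negative; keep [3.125, 3.15625]

[3.125, 3.15625]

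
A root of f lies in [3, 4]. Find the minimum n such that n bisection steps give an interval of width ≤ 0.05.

5

Width after n steps is 1/2^n. Need 2^n ≥ 1/0.05 = 20.
2^4 = 16 < 20 ≤ 2^5 = 32, so n = 5.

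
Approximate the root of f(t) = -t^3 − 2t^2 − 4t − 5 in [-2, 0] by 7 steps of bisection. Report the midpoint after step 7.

midpoint -1: f = -2 < 0 → [-2, -1]
midpoint -1.5: f = -0.125 < 0 → [-2, -1.5]
midpoint -1.75: f = 1.234375 > 0 → [-1.75, -1.5]
midpoint -1.625: f = 0.5098 > 0 → [-1.625, -1.5]
midpoint -1.5625: f = 0.1819 > 0 → [-1.5625, -1.5]
midpoint -1.53125: f = 0.0259 > 0 → [-1.53125, -1.5]
midpoint -1.515625: f = -0.0502 < 0 → [-1.53125, -1.515625]

-1.515625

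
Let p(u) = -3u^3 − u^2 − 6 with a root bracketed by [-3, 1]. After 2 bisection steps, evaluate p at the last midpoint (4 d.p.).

midpoint -1: p = -4 < 0 → [-3, -1]
midpoint -2: p = 14 > 0 → [-2, -1]

14.0000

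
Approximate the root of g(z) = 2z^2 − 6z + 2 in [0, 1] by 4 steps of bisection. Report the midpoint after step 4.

g(0.5) = -0.5 < 0, so the root lies in [0, 0.5]
g(0.25) = 0.625 > 0, so the root lies in [0.25, 0.5]
g(0.375) = 0.03125 > 0, so the root lies in [0.375, 0.5]
g(0.4375) = -0.2422 < 0, so the root lies in [0.375, 0.4375]

0.4375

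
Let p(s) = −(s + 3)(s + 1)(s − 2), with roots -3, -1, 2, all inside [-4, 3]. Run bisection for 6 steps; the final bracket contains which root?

s = -0.5 gives p = 3.125, positive; keep [-0.5, 3]
s = 1.25 gives p = 7.171875, positive; keep [1.25, 3]
s = 2.125 gives p = -2.001953, negative; keep [1.25, 2.125]
s = 1.6875 gives p = 3.9368, positive; keep [1.6875, 2.125]
s = 1.90625 gives p = 1.3368, positive; keep [1.90625, 2.125]
s = 2.015625 gives p = -0.2363, negative; keep [1.90625, 2.015625]

2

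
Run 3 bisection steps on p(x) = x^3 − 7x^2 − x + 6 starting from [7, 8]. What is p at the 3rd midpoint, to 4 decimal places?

5.2207

midpoint 7.5: p = 26.625 > 0 → [7, 7.5]
midpoint 7.25: p = 11.890625 > 0 → [7, 7.25]
midpoint 7.125: p = 5.220703 > 0 → [7, 7.125]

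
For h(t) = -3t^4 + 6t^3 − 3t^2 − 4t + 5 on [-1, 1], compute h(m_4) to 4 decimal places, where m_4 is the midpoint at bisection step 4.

0.4250

midpoint 0: h = 5 > 0 → [-1, 0]
midpoint -0.5: h = 5.3125 > 0 → [-1, -0.5]
midpoint -0.75: h = 2.832031 > 0 → [-1, -0.75]
midpoint -0.875: h = 0.425 > 0 → [-1, -0.875]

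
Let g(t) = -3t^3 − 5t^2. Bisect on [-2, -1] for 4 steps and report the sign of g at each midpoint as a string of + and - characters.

g(-1.5) = -1.125 < 0, so the root lies in [-2, -1.5]
g(-1.75) = 0.765625 > 0, so the root lies in [-1.75, -1.5]
g(-1.625) = -0.330078 < 0, so the root lies in [-1.75, -1.625]
g(-1.6875) = 0.178 > 0, so the root lies in [-1.6875, -1.625]

-+-+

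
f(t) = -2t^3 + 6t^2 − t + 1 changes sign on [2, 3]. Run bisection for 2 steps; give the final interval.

[2.75, 3]

m = 2.5, f(m) = 4.75 (+); new bracket [2.5, 3]
m = 2.75, f(m) = 2.03125 (+); new bracket [2.75, 3]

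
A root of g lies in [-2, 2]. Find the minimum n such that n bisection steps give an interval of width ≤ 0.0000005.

Width after n steps is 4/2^n. Need 2^n ≥ 4/0.0000005 = 8000000.
2^22 = 4194304 < 8000000 ≤ 2^23 = 8388608, so n = 23.

23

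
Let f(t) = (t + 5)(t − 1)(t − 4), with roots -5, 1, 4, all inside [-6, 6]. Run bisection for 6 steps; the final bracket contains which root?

-5

f(0) = 20 > 0, so the root lies in [-6, 0]
f(-3) = 56 > 0, so the root lies in [-6, -3]
f(-4.5) = 23.375 > 0, so the root lies in [-6, -4.5]
f(-5.25) = -14.4531 < 0, so the root lies in [-5.25, -4.5]
f(-4.875) = 6.5176 > 0, so the root lies in [-5.25, -4.875]
f(-5.0625) = -3.4338 < 0, so the root lies in [-5.0625, -4.875]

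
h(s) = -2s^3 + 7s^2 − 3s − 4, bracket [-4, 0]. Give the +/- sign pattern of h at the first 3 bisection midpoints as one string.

++-

m = -2, h(m) = 46 (+); new bracket [-2, 0]
m = -1, h(m) = 8 (+); new bracket [-1, 0]
m = -0.5, h(m) = -0.5 (−); new bracket [-1, -0.5]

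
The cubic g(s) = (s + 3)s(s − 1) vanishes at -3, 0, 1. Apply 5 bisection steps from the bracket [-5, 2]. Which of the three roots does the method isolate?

-3

g(-1.5) = 5.625 > 0, so the root lies in [-5, -1.5]
g(-3.25) = -3.453125 < 0, so the root lies in [-3.25, -1.5]
g(-2.375) = 5.009766 > 0, so the root lies in [-3.25, -2.375]
g(-2.8125) = 2.0105 > 0, so the root lies in [-3.25, -2.8125]
g(-3.03125) = -0.3819 < 0, so the root lies in [-3.03125, -2.8125]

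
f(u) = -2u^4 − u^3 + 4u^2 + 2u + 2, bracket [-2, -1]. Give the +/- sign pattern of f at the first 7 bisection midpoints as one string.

u = -1.5 gives f = 1.25, positive; keep [-2, -1.5]
u = -1.75 gives f = -2.648438, negative; keep [-1.75, -1.5]
u = -1.625 gives f = -0.342285, negative; keep [-1.625, -1.5]
u = -1.5625 gives f = 0.5344, positive; keep [-1.625, -1.5625]
u = -1.59375 gives f = 0.1172, positive; keep [-1.625, -1.59375]
u = -1.609375 gives f = -0.1071, negative; keep [-1.609375, -1.59375]
u = -1.6015625 gives f = 0.0064, positive; keep [-1.609375, -1.6015625]

+--++-+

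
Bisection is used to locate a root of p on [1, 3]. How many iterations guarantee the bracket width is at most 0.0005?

12

Width after n steps is 2/2^n. Need 2^n ≥ 2/0.0005 = 4000.
2^11 = 2048 < 4000 ≤ 2^12 = 4096, so n = 12.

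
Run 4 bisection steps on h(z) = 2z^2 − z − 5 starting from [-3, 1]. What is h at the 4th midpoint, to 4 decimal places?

h(-1) = -2 < 0, so the root lies in [-3, -1]
h(-2) = 5 > 0, so the root lies in [-2, -1]
h(-1.5) = 1 > 0, so the root lies in [-1.5, -1]
h(-1.25) = -0.625 < 0, so the root lies in [-1.5, -1.25]

-0.6250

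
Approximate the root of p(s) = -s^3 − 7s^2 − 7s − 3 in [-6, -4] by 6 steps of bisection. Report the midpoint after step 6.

-5.90625

midpoint -5: p = -18 < 0 → [-6, -5]
midpoint -5.5: p = -9.875 < 0 → [-6, -5.5]
midpoint -5.75: p = -4.078125 < 0 → [-6, -5.75]
midpoint -5.875: p = -0.7051 < 0 → [-6, -5.875]
midpoint -5.9375: p = 1.1052 > 0 → [-5.9375, -5.875]
midpoint -5.90625: p = 0.1896 > 0 → [-5.90625, -5.875]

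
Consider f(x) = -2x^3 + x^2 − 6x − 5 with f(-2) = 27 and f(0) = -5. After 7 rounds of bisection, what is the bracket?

[-0.671875, -0.65625]

midpoint -1: f = 4 > 0 → [-1, 0]
midpoint -0.5: f = -1.5 < 0 → [-1, -0.5]
midpoint -0.75: f = 0.90625 > 0 → [-0.75, -0.5]
midpoint -0.625: f = -0.3711 < 0 → [-0.75, -0.625]
midpoint -0.6875: f = 0.2476 > 0 → [-0.6875, -0.625]
midpoint -0.65625: f = -0.0666 < 0 → [-0.6875, -0.65625]
midpoint -0.671875: f = 0.0893 > 0 → [-0.671875, -0.65625]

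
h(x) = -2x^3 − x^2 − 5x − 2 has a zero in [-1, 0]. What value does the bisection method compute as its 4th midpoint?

m = -0.5, h(m) = 0.5 (+); new bracket [-0.5, 0]
m = -0.25, h(m) = -0.78125 (−); new bracket [-0.5, -0.25]
m = -0.375, h(m) = -0.160156 (−); new bracket [-0.5, -0.375]
m = -0.4375, h(m) = 0.1636 (+); new bracket [-0.4375, -0.375]

-0.4375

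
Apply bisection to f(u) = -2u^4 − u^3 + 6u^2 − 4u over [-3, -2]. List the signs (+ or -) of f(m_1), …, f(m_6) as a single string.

f(-2.5) = -15 < 0, so the root lies in [-2.5, -2]
f(-2.25) = -0.492188 < 0, so the root lies in [-2.25, -2]
f(-2.125) = 4.407715 > 0, so the root lies in [-2.25, -2.125]
f(-2.1875) = 2.133 > 0, so the root lies in [-2.25, -2.1875]
f(-2.21875) = 0.8658 > 0, so the root lies in [-2.25, -2.21875]
f(-2.234375) = 0.1983 > 0, so the root lies in [-2.25, -2.234375]

--++++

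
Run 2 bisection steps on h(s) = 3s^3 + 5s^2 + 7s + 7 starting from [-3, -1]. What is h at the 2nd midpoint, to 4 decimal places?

midpoint -2: h = -11 < 0 → [-2, -1]
midpoint -1.5: h = -2.375 < 0 → [-1.5, -1]

-2.3750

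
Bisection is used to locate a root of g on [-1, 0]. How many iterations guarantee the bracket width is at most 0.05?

Width after n steps is 1/2^n. Need 2^n ≥ 1/0.05 = 20.
2^4 = 16 < 20 ≤ 2^5 = 32, so n = 5.

5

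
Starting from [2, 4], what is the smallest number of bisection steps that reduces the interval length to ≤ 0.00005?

Width after n steps is 2/2^n. Need 2^n ≥ 2/0.00005 = 40000.
2^15 = 32768 < 40000 ≤ 2^16 = 65536, so n = 16.

16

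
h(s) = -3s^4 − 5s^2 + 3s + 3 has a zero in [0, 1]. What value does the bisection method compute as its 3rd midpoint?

0.875

s = 0.5 gives h = 3.0625, positive; keep [0.5, 1]
s = 0.75 gives h = 1.488281, positive; keep [0.75, 1]
s = 0.875 gives h = 0.03833, positive; keep [0.875, 1]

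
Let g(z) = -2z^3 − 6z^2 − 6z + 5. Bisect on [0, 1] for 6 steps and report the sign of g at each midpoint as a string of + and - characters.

+----+

m = 0.5, g(m) = 0.25 (+); new bracket [0.5, 1]
m = 0.75, g(m) = -3.71875 (−); new bracket [0.5, 0.75]
m = 0.625, g(m) = -1.582031 (−); new bracket [0.5, 0.625]
m = 0.5625, g(m) = -0.6294 (−); new bracket [0.5, 0.5625]
m = 0.53125, g(m) = -0.1807 (−); new bracket [0.5, 0.53125]
m = 0.515625, g(m) = 0.0369 (+); new bracket [0.515625, 0.53125]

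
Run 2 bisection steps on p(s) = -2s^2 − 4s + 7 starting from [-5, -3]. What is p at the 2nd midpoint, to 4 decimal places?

midpoint -4: p = -9 < 0 → [-4, -3]
midpoint -3.5: p = -3.5 < 0 → [-3.5, -3]

-3.5000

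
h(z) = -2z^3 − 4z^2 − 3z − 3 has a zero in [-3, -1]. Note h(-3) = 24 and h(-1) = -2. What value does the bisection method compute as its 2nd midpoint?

-1.5

midpoint -2: h = 3 > 0 → [-2, -1]
midpoint -1.5: h = -0.75 < 0 → [-2, -1.5]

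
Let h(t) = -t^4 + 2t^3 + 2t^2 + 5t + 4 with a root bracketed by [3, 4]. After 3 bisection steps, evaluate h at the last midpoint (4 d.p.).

midpoint 3.5: h = -18.3125 < 0 → [3, 3.5]
midpoint 3.25: h = -1.535156 < 0 → [3, 3.25]
midpoint 3.125: h = 4.823975 > 0 → [3.125, 3.25]

4.8240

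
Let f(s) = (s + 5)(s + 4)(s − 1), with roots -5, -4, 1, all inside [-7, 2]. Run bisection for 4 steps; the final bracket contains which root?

m = -2.5, f(m) = -13.125 (−); new bracket [-2.5, 2]
m = -0.25, f(m) = -22.265625 (−); new bracket [-0.25, 2]
m = 0.875, f(m) = -3.580078 (−); new bracket [0.875, 2]
m = 1.4375, f(m) = 15.3142 (+); new bracket [0.875, 1.4375]

1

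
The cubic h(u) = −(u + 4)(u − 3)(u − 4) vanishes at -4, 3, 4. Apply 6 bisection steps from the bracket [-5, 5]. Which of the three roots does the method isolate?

u = 0 gives h = -48, negative; keep [-5, 0]
u = -2.5 gives h = -53.625, negative; keep [-5, -2.5]
u = -3.75 gives h = -13.078125, negative; keep [-5, -3.75]
u = -4.375 gives h = 23.1621, positive; keep [-4.375, -3.75]
u = -4.0625 gives h = 3.5588, positive; keep [-4.0625, -3.75]
u = -3.90625 gives h = -5.119, negative; keep [-4.0625, -3.90625]

-4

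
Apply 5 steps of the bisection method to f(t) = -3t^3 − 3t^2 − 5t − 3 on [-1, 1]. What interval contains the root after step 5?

[-0.75, -0.6875]

t = 0 gives f = -3, negative; keep [-1, 0]
t = -0.5 gives f = -0.875, negative; keep [-1, -0.5]
t = -0.75 gives f = 0.328125, positive; keep [-0.75, -0.5]
t = -0.625 gives f = -0.3145, negative; keep [-0.75, -0.625]
t = -0.6875 gives f = -0.0056, negative; keep [-0.75, -0.6875]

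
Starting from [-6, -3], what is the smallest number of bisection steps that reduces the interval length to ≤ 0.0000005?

23

Width after n steps is 3/2^n. Need 2^n ≥ 3/0.0000005 = 6000000.
2^22 = 4194304 < 6000000 ≤ 2^23 = 8388608, so n = 23.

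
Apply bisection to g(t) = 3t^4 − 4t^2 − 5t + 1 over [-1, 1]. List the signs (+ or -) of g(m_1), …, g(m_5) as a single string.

+--+-

m = 0, g(m) = 1 (+); new bracket [0, 1]
m = 0.5, g(m) = -2.3125 (−); new bracket [0, 0.5]
m = 0.25, g(m) = -0.488281 (−); new bracket [0, 0.25]
m = 0.125, g(m) = 0.3132 (+); new bracket [0.125, 0.25]
m = 0.1875, g(m) = -0.0744 (−); new bracket [0.125, 0.1875]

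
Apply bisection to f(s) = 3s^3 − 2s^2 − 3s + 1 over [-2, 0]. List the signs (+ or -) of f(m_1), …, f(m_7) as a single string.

-+++---

m = -1, f(m) = -1 (−); new bracket [-1, 0]
m = -0.5, f(m) = 1.625 (+); new bracket [-1, -0.5]
m = -0.75, f(m) = 0.859375 (+); new bracket [-1, -0.75]
m = -0.875, f(m) = 0.084 (+); new bracket [-1, -0.875]
m = -0.9375, f(m) = -0.4172 (−); new bracket [-0.9375, -0.875]
m = -0.90625, f(m) = -0.1567 (−); new bracket [-0.90625, -0.875]
m = -0.890625, f(m) = -0.0339 (−); new bracket [-0.890625, -0.875]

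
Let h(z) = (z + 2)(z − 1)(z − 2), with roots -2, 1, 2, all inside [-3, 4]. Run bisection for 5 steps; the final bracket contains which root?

-2

m = 0.5, h(m) = 1.875 (+); new bracket [-3, 0.5]
m = -1.25, h(m) = 5.484375 (+); new bracket [-3, -1.25]
m = -2.125, h(m) = -1.611328 (−); new bracket [-2.125, -1.25]
m = -1.6875, h(m) = 3.0969 (+); new bracket [-2.125, -1.6875]
m = -1.90625, h(m) = 1.0643 (+); new bracket [-2.125, -1.90625]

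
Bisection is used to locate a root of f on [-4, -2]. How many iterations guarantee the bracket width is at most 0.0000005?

Width after n steps is 2/2^n. Need 2^n ≥ 2/0.0000005 = 4000000.
2^21 = 2097152 < 4000000 ≤ 2^22 = 4194304, so n = 22.

22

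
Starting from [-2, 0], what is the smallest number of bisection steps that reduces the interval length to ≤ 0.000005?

19

Width after n steps is 2/2^n. Need 2^n ≥ 2/0.000005 = 400000.
2^18 = 262144 < 400000 ≤ 2^19 = 524288, so n = 19.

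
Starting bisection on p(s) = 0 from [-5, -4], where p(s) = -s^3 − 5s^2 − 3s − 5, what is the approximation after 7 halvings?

-4.5859375

m = -4.5, p(m) = -1.625 (−); new bracket [-5, -4.5]
m = -4.75, p(m) = 3.609375 (+); new bracket [-4.75, -4.5]
m = -4.625, p(m) = 0.853516 (+); new bracket [-4.625, -4.5]
m = -4.5625, p(m) = -0.4197 (−); new bracket [-4.625, -4.5625]
m = -4.59375, p(m) = 0.2083 (+); new bracket [-4.59375, -4.5625]
m = -4.578125, p(m) = -0.1078 (−); new bracket [-4.59375, -4.578125]
m = -4.5859375, p(m) = 0.0497 (+); new bracket [-4.5859375, -4.578125]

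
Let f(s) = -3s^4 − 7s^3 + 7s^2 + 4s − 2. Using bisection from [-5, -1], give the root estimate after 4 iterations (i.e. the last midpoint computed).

m = -3, f(m) = -5 (−); new bracket [-3, -1]
m = -2, f(m) = 26 (+); new bracket [-3, -2]
m = -2.5, f(m) = 23.9375 (+); new bracket [-3, -2.5]
m = -2.75, f(m) = 13.9414 (+); new bracket [-3, -2.75]

-2.75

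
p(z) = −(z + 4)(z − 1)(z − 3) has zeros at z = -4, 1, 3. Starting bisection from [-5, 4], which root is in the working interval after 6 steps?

p(-0.5) = -18.375 < 0, so the root lies in [-5, -0.5]
p(-2.75) = -26.953125 < 0, so the root lies in [-5, -2.75]
p(-3.875) = -4.189453 < 0, so the root lies in [-5, -3.875]
p(-4.4375) = 17.6931 > 0, so the root lies in [-4.4375, -3.875]
p(-4.15625) = 5.7655 > 0, so the root lies in [-4.15625, -3.875]
p(-4.015625) = 0.5498 > 0, so the root lies in [-4.015625, -3.875]

-4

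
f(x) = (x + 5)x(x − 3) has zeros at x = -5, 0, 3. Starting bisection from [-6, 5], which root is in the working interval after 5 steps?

-5

m = -0.5, f(m) = 7.875 (+); new bracket [-6, -0.5]
m = -3.25, f(m) = 35.546875 (+); new bracket [-6, -3.25]
m = -4.625, f(m) = 13.224609 (+); new bracket [-6, -4.625]
m = -5.3125, f(m) = -13.8 (−); new bracket [-5.3125, -4.625]
m = -4.96875, f(m) = 1.2373 (+); new bracket [-5.3125, -4.96875]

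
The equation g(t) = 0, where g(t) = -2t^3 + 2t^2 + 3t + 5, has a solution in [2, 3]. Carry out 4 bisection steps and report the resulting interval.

midpoint 2.5: g = -6.25 < 0 → [2, 2.5]
midpoint 2.25: g = -0.90625 < 0 → [2, 2.25]
midpoint 2.125: g = 1.214844 > 0 → [2.125, 2.25]
midpoint 2.1875: g = 0.1978 > 0 → [2.1875, 2.25]

[2.1875, 2.25]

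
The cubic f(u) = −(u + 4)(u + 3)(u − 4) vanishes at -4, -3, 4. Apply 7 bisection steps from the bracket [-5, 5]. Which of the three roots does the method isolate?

4

midpoint 0: f = 48 > 0 → [0, 5]
midpoint 2.5: f = 53.625 > 0 → [2.5, 5]
midpoint 3.75: f = 13.078125 > 0 → [3.75, 5]
midpoint 4.375: f = -23.1621 < 0 → [3.75, 4.375]
midpoint 4.0625: f = -3.5588 < 0 → [3.75, 4.0625]
midpoint 3.90625: f = 5.119 > 0 → [3.90625, 4.0625]
midpoint 3.984375: f = 0.8713 > 0 → [3.984375, 4.0625]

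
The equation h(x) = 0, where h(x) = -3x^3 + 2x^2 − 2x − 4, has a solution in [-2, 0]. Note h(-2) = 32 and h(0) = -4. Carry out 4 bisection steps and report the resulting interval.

h(-1) = 3 > 0, so the root lies in [-1, 0]
h(-0.5) = -2.125 < 0, so the root lies in [-1, -0.5]
h(-0.75) = -0.109375 < 0, so the root lies in [-1, -0.75]
h(-0.875) = 1.291 > 0, so the root lies in [-0.875, -0.75]

[-0.875, -0.75]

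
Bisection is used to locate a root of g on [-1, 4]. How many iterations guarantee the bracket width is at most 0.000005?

20

Width after n steps is 5/2^n. Need 2^n ≥ 5/0.000005 = 1000000.
2^19 = 524288 < 1000000 ≤ 2^20 = 1048576, so n = 20.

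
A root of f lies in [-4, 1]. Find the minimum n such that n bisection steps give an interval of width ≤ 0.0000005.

Width after n steps is 5/2^n. Need 2^n ≥ 5/0.0000005 = 10000000.
2^23 = 8388608 < 10000000 ≤ 2^24 = 16777216, so n = 24.

24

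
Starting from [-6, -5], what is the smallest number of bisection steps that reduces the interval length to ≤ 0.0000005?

21

Width after n steps is 1/2^n. Need 2^n ≥ 1/0.0000005 = 2000000.
2^20 = 1048576 < 2000000 ≤ 2^21 = 2097152, so n = 21.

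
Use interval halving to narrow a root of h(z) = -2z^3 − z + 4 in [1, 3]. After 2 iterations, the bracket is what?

z = 2 gives h = -14, negative; keep [1, 2]
z = 1.5 gives h = -4.25, negative; keep [1, 1.5]

[1, 1.5]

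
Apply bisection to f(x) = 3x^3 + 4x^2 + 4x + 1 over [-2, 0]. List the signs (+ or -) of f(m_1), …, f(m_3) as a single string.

f(-1) = -2 < 0, so the root lies in [-1, 0]
f(-0.5) = -0.375 < 0, so the root lies in [-0.5, 0]
f(-0.25) = 0.203125 > 0, so the root lies in [-0.5, -0.25]

--+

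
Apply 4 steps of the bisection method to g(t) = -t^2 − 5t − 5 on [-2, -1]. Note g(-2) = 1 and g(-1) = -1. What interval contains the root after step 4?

[-1.4375, -1.375]

m = -1.5, g(m) = 0.25 (+); new bracket [-1.5, -1]
m = -1.25, g(m) = -0.3125 (−); new bracket [-1.5, -1.25]
m = -1.375, g(m) = -0.015625 (−); new bracket [-1.5, -1.375]
m = -1.4375, g(m) = 0.1211 (+); new bracket [-1.4375, -1.375]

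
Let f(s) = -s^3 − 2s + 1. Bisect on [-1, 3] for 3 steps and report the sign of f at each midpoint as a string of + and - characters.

f(1) = -2 < 0, so the root lies in [-1, 1]
f(0) = 1 > 0, so the root lies in [0, 1]
f(0.5) = -0.125 < 0, so the root lies in [0, 0.5]

-+-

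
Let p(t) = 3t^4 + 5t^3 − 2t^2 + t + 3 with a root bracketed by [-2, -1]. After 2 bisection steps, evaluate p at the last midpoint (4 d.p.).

midpoint -1.5: p = -4.6875 < 0 → [-2, -1.5]
midpoint -1.75: p = -3.535156 < 0 → [-2, -1.75]

-3.5352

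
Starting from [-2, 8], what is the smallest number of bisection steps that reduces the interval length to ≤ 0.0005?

15

Width after n steps is 10/2^n. Need 2^n ≥ 10/0.0005 = 20000.
2^14 = 16384 < 20000 ≤ 2^15 = 32768, so n = 15.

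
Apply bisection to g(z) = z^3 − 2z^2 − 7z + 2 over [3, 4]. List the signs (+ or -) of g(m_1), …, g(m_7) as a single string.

-+---+-

z = 3.5 gives g = -4.125, negative; keep [3.5, 4]
z = 3.75 gives g = 0.359375, positive; keep [3.5, 3.75]
z = 3.625 gives g = -2.021484, negative; keep [3.625, 3.75]
z = 3.6875 gives g = -0.8665, negative; keep [3.6875, 3.75]
z = 3.71875 gives g = -0.2625, negative; keep [3.71875, 3.75]
z = 3.734375 gives g = 0.0462, positive; keep [3.71875, 3.734375]
z = 3.7265625 gives g = -0.1087, negative; keep [3.7265625, 3.734375]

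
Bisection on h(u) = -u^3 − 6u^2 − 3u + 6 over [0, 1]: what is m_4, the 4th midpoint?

0.6875

h(0.5) = 2.875 > 0, so the root lies in [0.5, 1]
h(0.75) = -0.046875 < 0, so the root lies in [0.5, 0.75]
h(0.625) = 1.537109 > 0, so the root lies in [0.625, 0.75]
h(0.6875) = 0.7766 > 0, so the root lies in [0.6875, 0.75]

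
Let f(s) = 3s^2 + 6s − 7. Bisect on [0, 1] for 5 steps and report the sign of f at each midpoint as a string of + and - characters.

--+-+

s = 0.5 gives f = -3.25, negative; keep [0.5, 1]
s = 0.75 gives f = -0.8125, negative; keep [0.75, 1]
s = 0.875 gives f = 0.546875, positive; keep [0.75, 0.875]
s = 0.8125 gives f = -0.1445, negative; keep [0.8125, 0.875]
s = 0.84375 gives f = 0.1982, positive; keep [0.8125, 0.84375]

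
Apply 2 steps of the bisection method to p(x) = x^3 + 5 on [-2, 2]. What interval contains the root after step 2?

[-2, -1]

p(0) = 5 > 0, so the root lies in [-2, 0]
p(-1) = 4 > 0, so the root lies in [-2, -1]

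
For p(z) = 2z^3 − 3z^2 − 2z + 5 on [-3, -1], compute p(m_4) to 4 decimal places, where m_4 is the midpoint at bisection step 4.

0.6055

midpoint -2: p = -19 < 0 → [-2, -1]
midpoint -1.5: p = -5.5 < 0 → [-1.5, -1]
midpoint -1.25: p = -1.09375 < 0 → [-1.25, -1]
midpoint -1.125: p = 0.6055 > 0 → [-1.25, -1.125]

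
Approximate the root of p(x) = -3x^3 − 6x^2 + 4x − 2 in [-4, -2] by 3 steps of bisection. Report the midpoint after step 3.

p(-3) = 13 > 0, so the root lies in [-3, -2]
p(-2.5) = -2.625 < 0, so the root lies in [-3, -2.5]
p(-2.75) = 4.015625 > 0, so the root lies in [-2.75, -2.5]

-2.75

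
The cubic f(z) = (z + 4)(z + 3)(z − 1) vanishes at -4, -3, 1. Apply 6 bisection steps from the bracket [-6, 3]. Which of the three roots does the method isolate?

1

f(-1.5) = -9.375 < 0, so the root lies in [-1.5, 3]
f(0.75) = -4.453125 < 0, so the root lies in [0.75, 3]
f(1.875) = 25.060547 > 0, so the root lies in [0.75, 1.875]
f(1.3125) = 7.1594 > 0, so the root lies in [0.75, 1.3125]
f(1.03125) = 0.6338 > 0, so the root lies in [0.75, 1.03125]
f(0.890625) = -2.0811 < 0, so the root lies in [0.890625, 1.03125]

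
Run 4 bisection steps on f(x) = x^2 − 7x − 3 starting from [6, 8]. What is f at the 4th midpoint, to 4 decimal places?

-0.2344

midpoint 7: f = -3 < 0 → [7, 8]
midpoint 7.5: f = 0.75 > 0 → [7, 7.5]
midpoint 7.25: f = -1.1875 < 0 → [7.25, 7.5]
midpoint 7.375: f = -0.2344 < 0 → [7.375, 7.5]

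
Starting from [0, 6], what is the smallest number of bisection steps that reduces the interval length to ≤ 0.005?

Width after n steps is 6/2^n. Need 2^n ≥ 6/0.005 = 1200.
2^10 = 1024 < 1200 ≤ 2^11 = 2048, so n = 11.

11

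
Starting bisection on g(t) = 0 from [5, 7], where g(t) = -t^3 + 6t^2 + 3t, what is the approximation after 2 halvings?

6.5

midpoint 6: g = 18 > 0 → [6, 7]
midpoint 6.5: g = -1.625 < 0 → [6, 6.5]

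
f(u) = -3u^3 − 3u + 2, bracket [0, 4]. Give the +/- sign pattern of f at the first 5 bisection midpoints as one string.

m = 2, f(m) = -28 (−); new bracket [0, 2]
m = 1, f(m) = -4 (−); new bracket [0, 1]
m = 0.5, f(m) = 0.125 (+); new bracket [0.5, 1]
m = 0.75, f(m) = -1.5156 (−); new bracket [0.5, 0.75]
m = 0.625, f(m) = -0.6074 (−); new bracket [0.5, 0.625]

--+--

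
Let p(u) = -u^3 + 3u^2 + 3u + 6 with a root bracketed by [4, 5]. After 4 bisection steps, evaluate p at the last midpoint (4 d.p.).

0.6521

m = 4.5, p(m) = -10.875 (−); new bracket [4, 4.5]
m = 4.25, p(m) = -3.828125 (−); new bracket [4, 4.25]
m = 4.125, p(m) = -0.767578 (−); new bracket [4, 4.125]
m = 4.0625, p(m) = 0.6521 (+); new bracket [4.0625, 4.125]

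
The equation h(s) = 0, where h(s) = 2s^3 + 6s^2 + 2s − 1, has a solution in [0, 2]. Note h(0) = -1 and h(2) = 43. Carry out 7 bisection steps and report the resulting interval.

[0.265625, 0.28125]

h(1) = 9 > 0, so the root lies in [0, 1]
h(0.5) = 1.75 > 0, so the root lies in [0, 0.5]
h(0.25) = -0.09375 < 0, so the root lies in [0.25, 0.5]
h(0.375) = 0.6992 > 0, so the root lies in [0.25, 0.375]
h(0.3125) = 0.272 > 0, so the root lies in [0.25, 0.3125]
h(0.28125) = 0.0816 > 0, so the root lies in [0.25, 0.28125]
h(0.265625) = -0.0079 < 0, so the root lies in [0.265625, 0.28125]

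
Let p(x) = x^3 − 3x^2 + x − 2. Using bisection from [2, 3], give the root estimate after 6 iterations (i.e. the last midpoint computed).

m = 2.5, p(m) = -2.625 (−); new bracket [2.5, 3]
m = 2.75, p(m) = -1.140625 (−); new bracket [2.75, 3]
m = 2.875, p(m) = -0.158203 (−); new bracket [2.875, 3]
m = 2.9375, p(m) = 0.3982 (+); new bracket [2.875, 2.9375]
m = 2.90625, p(m) = 0.1144 (+); new bracket [2.875, 2.90625]
m = 2.890625, p(m) = -0.0233 (−); new bracket [2.890625, 2.90625]

2.890625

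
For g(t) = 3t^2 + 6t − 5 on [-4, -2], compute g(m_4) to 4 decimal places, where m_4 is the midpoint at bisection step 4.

-0.0781

t = -3 gives g = 4, positive; keep [-3, -2]
t = -2.5 gives g = -1.25, negative; keep [-3, -2.5]
t = -2.75 gives g = 1.1875, positive; keep [-2.75, -2.5]
t = -2.625 gives g = -0.0781, negative; keep [-2.75, -2.625]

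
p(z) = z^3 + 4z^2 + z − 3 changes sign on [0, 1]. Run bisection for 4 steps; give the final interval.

midpoint 0.5: p = -1.375 < 0 → [0.5, 1]
midpoint 0.75: p = 0.421875 > 0 → [0.5, 0.75]
midpoint 0.625: p = -0.568359 < 0 → [0.625, 0.75]
midpoint 0.6875: p = -0.0969 < 0 → [0.6875, 0.75]

[0.6875, 0.75]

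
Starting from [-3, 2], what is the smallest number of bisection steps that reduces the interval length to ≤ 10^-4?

16

Width after n steps is 5/2^n. Need 2^n ≥ 5/10^-4 = 50000.
2^15 = 32768 < 50000 ≤ 2^16 = 65536, so n = 16.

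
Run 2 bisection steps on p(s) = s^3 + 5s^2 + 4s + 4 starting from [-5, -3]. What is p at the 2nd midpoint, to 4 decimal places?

s = -4 gives p = 4, positive; keep [-5, -4]
s = -4.5 gives p = -3.875, negative; keep [-4.5, -4]

-3.8750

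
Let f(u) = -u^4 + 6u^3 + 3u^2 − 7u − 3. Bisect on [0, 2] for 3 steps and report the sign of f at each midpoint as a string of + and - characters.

midpoint 1: f = -2 < 0 → [1, 2]
midpoint 1.5: f = 8.4375 > 0 → [1, 1.5]
midpoint 1.25: f = 2.214844 > 0 → [1, 1.25]

-++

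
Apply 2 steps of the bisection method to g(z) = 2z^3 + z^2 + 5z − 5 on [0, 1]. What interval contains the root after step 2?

z = 0.5 gives g = -2, negative; keep [0.5, 1]
z = 0.75 gives g = 0.15625, positive; keep [0.5, 0.75]

[0.5, 0.75]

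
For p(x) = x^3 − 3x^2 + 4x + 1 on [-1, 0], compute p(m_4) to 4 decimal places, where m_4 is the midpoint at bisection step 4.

0.1379

midpoint -0.5: p = -1.875 < 0 → [-0.5, 0]
midpoint -0.25: p = -0.203125 < 0 → [-0.25, 0]
midpoint -0.125: p = 0.451172 > 0 → [-0.25, -0.125]
midpoint -0.1875: p = 0.1379 > 0 → [-0.25, -0.1875]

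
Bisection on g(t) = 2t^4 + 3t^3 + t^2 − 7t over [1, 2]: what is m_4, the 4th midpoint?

midpoint 1.5: g = 12 > 0 → [1, 1.5]
midpoint 1.25: g = 3.554688 > 0 → [1, 1.25]
midpoint 1.125: g = 0.865723 > 0 → [1, 1.125]
midpoint 1.0625: g = -0.1613 < 0 → [1.0625, 1.125]

1.0625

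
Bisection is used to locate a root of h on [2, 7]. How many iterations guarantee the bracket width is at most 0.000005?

20

Width after n steps is 5/2^n. Need 2^n ≥ 5/0.000005 = 1000000.
2^19 = 524288 < 1000000 ≤ 2^20 = 1048576, so n = 20.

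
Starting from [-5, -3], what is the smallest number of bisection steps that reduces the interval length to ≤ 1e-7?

25

Width after n steps is 2/2^n. Need 2^n ≥ 2/1e-7 = 20000000.
2^24 = 16777216 < 20000000 ≤ 2^25 = 33554432, so n = 25.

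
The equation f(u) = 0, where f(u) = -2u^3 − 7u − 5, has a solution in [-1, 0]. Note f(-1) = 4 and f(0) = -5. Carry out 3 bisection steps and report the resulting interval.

[-0.75, -0.625]

u = -0.5 gives f = -1.25, negative; keep [-1, -0.5]
u = -0.75 gives f = 1.09375, positive; keep [-0.75, -0.5]
u = -0.625 gives f = -0.136719, negative; keep [-0.75, -0.625]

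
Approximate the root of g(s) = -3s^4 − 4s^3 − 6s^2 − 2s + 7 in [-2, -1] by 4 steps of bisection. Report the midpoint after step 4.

m = -1.5, g(m) = -5.1875 (−); new bracket [-1.5, -1]
m = -1.25, g(m) = 0.613281 (+); new bracket [-1.5, -1.25]
m = -1.375, g(m) = -1.918701 (−); new bracket [-1.375, -1.25]
m = -1.3125, g(m) = -0.5696 (−); new bracket [-1.3125, -1.25]

-1.3125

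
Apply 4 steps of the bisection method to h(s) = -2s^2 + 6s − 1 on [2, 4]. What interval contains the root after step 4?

[2.75, 2.875]

m = 3, h(m) = -1 (−); new bracket [2, 3]
m = 2.5, h(m) = 1.5 (+); new bracket [2.5, 3]
m = 2.75, h(m) = 0.375 (+); new bracket [2.75, 3]
m = 2.875, h(m) = -0.2812 (−); new bracket [2.75, 2.875]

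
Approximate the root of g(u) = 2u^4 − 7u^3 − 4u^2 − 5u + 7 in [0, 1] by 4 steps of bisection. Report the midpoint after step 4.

0.6875

midpoint 0.5: g = 2.75 > 0 → [0.5, 1]
midpoint 0.75: g = -1.320312 < 0 → [0.5, 0.75]
midpoint 0.625: g = 0.908691 > 0 → [0.625, 0.75]
midpoint 0.6875: g = -0.156 < 0 → [0.625, 0.6875]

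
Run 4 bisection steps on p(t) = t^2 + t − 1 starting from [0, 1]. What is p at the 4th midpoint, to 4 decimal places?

midpoint 0.5: p = -0.25 < 0 → [0.5, 1]
midpoint 0.75: p = 0.3125 > 0 → [0.5, 0.75]
midpoint 0.625: p = 0.015625 > 0 → [0.5, 0.625]
midpoint 0.5625: p = -0.1211 < 0 → [0.5625, 0.625]

-0.1211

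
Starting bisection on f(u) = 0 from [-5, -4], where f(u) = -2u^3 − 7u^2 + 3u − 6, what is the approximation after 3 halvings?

-4.125

midpoint -4.5: f = 21 > 0 → [-4.5, -4]
midpoint -4.25: f = 8.34375 > 0 → [-4.25, -4]
midpoint -4.125: f = 2.894531 > 0 → [-4.125, -4]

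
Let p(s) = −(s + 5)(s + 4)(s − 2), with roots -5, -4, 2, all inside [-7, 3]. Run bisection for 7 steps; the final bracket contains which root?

2

p(-2) = 24 > 0, so the root lies in [-2, 3]
p(0.5) = 37.125 > 0, so the root lies in [0.5, 3]
p(1.75) = 9.703125 > 0, so the root lies in [1.75, 3]
p(2.375) = -17.6309 < 0, so the root lies in [1.75, 2.375]
p(2.0625) = -2.676 < 0, so the root lies in [1.75, 2.0625]
p(1.90625) = 3.8241 > 0, so the root lies in [1.90625, 2.0625]
p(1.984375) = 0.6531 > 0, so the root lies in [1.984375, 2.0625]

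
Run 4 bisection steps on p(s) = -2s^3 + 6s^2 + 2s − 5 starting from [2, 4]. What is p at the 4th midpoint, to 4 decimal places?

-1.1914

midpoint 3: p = 1 > 0 → [3, 4]
midpoint 3.5: p = -10.25 < 0 → [3, 3.5]
midpoint 3.25: p = -3.78125 < 0 → [3, 3.25]
midpoint 3.125: p = -1.1914 < 0 → [3, 3.125]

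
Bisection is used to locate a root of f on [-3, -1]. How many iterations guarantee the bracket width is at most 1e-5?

18

Width after n steps is 2/2^n. Need 2^n ≥ 2/1e-5 = 200000.
2^17 = 131072 < 200000 ≤ 2^18 = 262144, so n = 18.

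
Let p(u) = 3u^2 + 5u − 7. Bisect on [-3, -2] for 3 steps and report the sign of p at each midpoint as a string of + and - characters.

m = -2.5, p(m) = -0.75 (−); new bracket [-3, -2.5]
m = -2.75, p(m) = 1.9375 (+); new bracket [-2.75, -2.5]
m = -2.625, p(m) = 0.546875 (+); new bracket [-2.625, -2.5]

-++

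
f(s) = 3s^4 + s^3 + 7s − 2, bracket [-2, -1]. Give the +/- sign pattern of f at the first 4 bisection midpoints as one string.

f(-1.5) = -0.6875 < 0, so the root lies in [-2, -1.5]
f(-1.75) = 8.527344 > 0, so the root lies in [-1.75, -1.5]
f(-1.625) = 3.252686 > 0, so the root lies in [-1.625, -1.5]
f(-1.5625) = 1.1292 > 0, so the root lies in [-1.5625, -1.5]

-+++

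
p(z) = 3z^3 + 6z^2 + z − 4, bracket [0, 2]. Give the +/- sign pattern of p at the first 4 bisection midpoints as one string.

z = 1 gives p = 6, positive; keep [0, 1]
z = 0.5 gives p = -1.625, negative; keep [0.5, 1]
z = 0.75 gives p = 1.390625, positive; keep [0.5, 0.75]
z = 0.625 gives p = -0.2988, negative; keep [0.625, 0.75]

+-+-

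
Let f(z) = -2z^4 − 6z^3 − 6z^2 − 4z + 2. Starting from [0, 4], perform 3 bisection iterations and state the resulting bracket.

f(2) = -110 < 0, so the root lies in [0, 2]
f(1) = -16 < 0, so the root lies in [0, 1]
f(0.5) = -2.375 < 0, so the root lies in [0, 0.5]

[0, 0.5]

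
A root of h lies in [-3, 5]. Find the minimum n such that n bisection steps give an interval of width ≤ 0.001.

13

Width after n steps is 8/2^n. Need 2^n ≥ 8/0.001 = 8000.
2^12 = 4096 < 8000 ≤ 2^13 = 8192, so n = 13.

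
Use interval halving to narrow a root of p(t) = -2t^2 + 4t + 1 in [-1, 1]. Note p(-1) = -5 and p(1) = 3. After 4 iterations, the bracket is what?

[-0.25, -0.125]

p(0) = 1 > 0, so the root lies in [-1, 0]
p(-0.5) = -1.5 < 0, so the root lies in [-0.5, 0]
p(-0.25) = -0.125 < 0, so the root lies in [-0.25, 0]
p(-0.125) = 0.4688 > 0, so the root lies in [-0.25, -0.125]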